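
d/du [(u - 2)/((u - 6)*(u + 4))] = (-u^2 + 4*u - 28)/(u^4 - 4*u^3 - 44*u^2 + 96*u + 576)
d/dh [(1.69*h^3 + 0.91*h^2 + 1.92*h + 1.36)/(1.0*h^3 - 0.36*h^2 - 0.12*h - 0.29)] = (-1.5184*h^4 - 4.2456*h^3 - 4.9683*h^2 + 0.4514*h - 0.3936)/(1.0*h^6 - 0.72*h^5 - 0.1104*h^4 - 0.4936*h^3 + 0.2232*h^2 + 0.0696*h + 0.0841)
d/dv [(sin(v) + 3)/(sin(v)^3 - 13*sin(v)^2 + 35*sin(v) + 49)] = 2*(-5*sin(v) + cos(v)^2 + 3)*cos(v)/((sin(v) - 7)^3*(sin(v) + 1)^2)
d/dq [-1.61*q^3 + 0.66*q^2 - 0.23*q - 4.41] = -4.83*q^2 + 1.32*q - 0.23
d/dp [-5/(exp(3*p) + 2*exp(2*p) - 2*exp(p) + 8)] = (15*exp(2*p) + 20*exp(p) - 10)*exp(p)/(exp(3*p) + 2*exp(2*p) - 2*exp(p) + 8)^2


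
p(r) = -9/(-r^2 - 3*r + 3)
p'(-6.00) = 0.36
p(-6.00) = 0.60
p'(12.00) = -0.00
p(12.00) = 0.05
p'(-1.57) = 0.05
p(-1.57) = -1.72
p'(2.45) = -0.66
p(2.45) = 0.87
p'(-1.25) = -0.17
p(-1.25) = -1.73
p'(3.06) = -0.34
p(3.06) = 0.58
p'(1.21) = -11.12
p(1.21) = 4.30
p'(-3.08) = 3.75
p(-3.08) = -3.27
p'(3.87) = -0.17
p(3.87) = 0.38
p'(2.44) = -0.67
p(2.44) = 0.88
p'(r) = -9*(2*r + 3)/(-r^2 - 3*r + 3)^2 = 9*(-2*r - 3)/(r^2 + 3*r - 3)^2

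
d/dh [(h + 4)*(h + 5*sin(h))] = h + (h + 4)*(5*cos(h) + 1) + 5*sin(h)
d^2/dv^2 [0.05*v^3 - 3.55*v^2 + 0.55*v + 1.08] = 0.3*v - 7.1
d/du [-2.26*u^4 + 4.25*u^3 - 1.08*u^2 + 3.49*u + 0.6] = -9.04*u^3 + 12.75*u^2 - 2.16*u + 3.49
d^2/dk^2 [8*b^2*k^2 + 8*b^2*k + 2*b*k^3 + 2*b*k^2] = 4*b*(4*b + 3*k + 1)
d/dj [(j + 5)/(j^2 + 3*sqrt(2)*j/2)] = (-2*j^2 - 20*j - 15*sqrt(2))/(j^2*(2*j^2 + 6*sqrt(2)*j + 9))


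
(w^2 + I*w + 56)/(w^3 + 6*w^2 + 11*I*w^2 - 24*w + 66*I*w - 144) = (w - 7*I)/(w^2 + 3*w*(2 + I) + 18*I)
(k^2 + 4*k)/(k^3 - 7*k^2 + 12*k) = (k + 4)/(k^2 - 7*k + 12)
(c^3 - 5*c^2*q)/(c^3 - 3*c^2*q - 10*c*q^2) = c/(c + 2*q)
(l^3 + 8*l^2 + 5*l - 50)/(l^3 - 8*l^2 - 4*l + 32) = (l^2 + 10*l + 25)/(l^2 - 6*l - 16)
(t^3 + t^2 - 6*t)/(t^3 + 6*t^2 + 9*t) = (t - 2)/(t + 3)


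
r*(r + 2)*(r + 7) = r^3 + 9*r^2 + 14*r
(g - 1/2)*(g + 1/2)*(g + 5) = g^3 + 5*g^2 - g/4 - 5/4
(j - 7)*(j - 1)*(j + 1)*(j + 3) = j^4 - 4*j^3 - 22*j^2 + 4*j + 21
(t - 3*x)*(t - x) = t^2 - 4*t*x + 3*x^2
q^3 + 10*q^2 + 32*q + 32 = (q + 2)*(q + 4)^2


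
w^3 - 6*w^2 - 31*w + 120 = (w - 8)*(w - 3)*(w + 5)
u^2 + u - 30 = (u - 5)*(u + 6)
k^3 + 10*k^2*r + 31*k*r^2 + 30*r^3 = (k + 2*r)*(k + 3*r)*(k + 5*r)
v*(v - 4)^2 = v^3 - 8*v^2 + 16*v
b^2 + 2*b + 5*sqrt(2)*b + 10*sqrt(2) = (b + 2)*(b + 5*sqrt(2))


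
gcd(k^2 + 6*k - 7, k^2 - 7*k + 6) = k - 1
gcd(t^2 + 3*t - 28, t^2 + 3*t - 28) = t^2 + 3*t - 28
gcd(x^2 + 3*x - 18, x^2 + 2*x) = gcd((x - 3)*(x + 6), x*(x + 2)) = 1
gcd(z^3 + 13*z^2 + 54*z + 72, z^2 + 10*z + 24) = z^2 + 10*z + 24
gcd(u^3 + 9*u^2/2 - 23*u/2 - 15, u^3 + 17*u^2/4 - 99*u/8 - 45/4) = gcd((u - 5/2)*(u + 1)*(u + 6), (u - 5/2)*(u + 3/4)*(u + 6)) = u^2 + 7*u/2 - 15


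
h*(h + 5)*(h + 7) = h^3 + 12*h^2 + 35*h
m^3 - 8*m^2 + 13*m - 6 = (m - 6)*(m - 1)^2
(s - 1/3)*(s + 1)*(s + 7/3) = s^3 + 3*s^2 + 11*s/9 - 7/9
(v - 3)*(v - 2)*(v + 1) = v^3 - 4*v^2 + v + 6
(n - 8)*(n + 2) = n^2 - 6*n - 16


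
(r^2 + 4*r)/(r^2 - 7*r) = (r + 4)/(r - 7)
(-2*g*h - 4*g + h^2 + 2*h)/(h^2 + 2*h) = (-2*g + h)/h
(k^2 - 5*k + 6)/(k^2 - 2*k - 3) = (k - 2)/(k + 1)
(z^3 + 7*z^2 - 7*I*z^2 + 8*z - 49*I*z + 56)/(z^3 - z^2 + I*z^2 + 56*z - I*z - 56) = (z^3 + 7*z^2*(1 - I) + z*(8 - 49*I) + 56)/(z^3 + z^2*(-1 + I) + z*(56 - I) - 56)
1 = 1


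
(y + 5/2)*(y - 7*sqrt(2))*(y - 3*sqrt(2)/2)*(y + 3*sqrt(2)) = y^4 - 11*sqrt(2)*y^3/2 + 5*y^3/2 - 30*y^2 - 55*sqrt(2)*y^2/4 - 75*y + 63*sqrt(2)*y + 315*sqrt(2)/2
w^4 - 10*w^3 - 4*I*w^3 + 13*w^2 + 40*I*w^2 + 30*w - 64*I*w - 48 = (w - 8)*(w - 2)*(w - 3*I)*(w - I)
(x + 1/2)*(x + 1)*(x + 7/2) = x^3 + 5*x^2 + 23*x/4 + 7/4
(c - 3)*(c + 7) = c^2 + 4*c - 21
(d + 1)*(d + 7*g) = d^2 + 7*d*g + d + 7*g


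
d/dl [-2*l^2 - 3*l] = -4*l - 3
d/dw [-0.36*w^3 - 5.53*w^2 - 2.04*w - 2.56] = -1.08*w^2 - 11.06*w - 2.04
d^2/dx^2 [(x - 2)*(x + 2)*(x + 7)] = 6*x + 14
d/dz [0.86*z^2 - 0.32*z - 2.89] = 1.72*z - 0.32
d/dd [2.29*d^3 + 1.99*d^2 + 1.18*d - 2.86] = 6.87*d^2 + 3.98*d + 1.18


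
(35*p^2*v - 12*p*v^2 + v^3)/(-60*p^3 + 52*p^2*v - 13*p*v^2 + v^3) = v*(-7*p + v)/(12*p^2 - 8*p*v + v^2)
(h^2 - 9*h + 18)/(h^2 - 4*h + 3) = (h - 6)/(h - 1)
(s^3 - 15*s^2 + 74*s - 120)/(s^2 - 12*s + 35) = (s^2 - 10*s + 24)/(s - 7)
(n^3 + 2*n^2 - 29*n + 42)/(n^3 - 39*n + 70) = (n - 3)/(n - 5)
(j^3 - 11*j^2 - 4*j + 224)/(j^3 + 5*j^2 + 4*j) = (j^2 - 15*j + 56)/(j*(j + 1))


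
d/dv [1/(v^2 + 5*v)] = (-2*v - 5)/(v^2*(v + 5)^2)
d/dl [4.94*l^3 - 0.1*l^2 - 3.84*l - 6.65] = 14.82*l^2 - 0.2*l - 3.84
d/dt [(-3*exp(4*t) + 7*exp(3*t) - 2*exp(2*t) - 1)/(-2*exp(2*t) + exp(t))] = (12*exp(5*t) - 23*exp(4*t) + 14*exp(3*t) - 2*exp(2*t) - 4*exp(t) + 1)*exp(-t)/(4*exp(2*t) - 4*exp(t) + 1)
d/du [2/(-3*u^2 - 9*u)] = 2*(2*u + 3)/(3*u^2*(u + 3)^2)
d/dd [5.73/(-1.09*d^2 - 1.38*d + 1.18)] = (12.4914*d + 7.9074)/(1.09*d^2 + 1.38*d - 1.18)^2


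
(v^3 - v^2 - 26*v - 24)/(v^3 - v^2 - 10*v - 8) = (v^2 - 2*v - 24)/(v^2 - 2*v - 8)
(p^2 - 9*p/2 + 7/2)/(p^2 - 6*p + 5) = (p - 7/2)/(p - 5)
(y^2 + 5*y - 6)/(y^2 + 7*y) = (y^2 + 5*y - 6)/(y*(y + 7))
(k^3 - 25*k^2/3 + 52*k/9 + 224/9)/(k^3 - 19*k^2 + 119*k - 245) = (9*k^2 - 12*k - 32)/(9*(k^2 - 12*k + 35))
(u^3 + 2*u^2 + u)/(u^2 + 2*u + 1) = u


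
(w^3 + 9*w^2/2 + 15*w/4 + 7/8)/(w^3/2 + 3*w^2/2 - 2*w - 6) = (8*w^3 + 36*w^2 + 30*w + 7)/(4*(w^3 + 3*w^2 - 4*w - 12))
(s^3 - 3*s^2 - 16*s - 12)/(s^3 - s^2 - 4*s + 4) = (s^2 - 5*s - 6)/(s^2 - 3*s + 2)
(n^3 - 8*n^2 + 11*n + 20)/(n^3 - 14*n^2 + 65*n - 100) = (n + 1)/(n - 5)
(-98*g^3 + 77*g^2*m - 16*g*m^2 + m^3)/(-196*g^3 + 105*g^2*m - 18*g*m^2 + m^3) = (2*g - m)/(4*g - m)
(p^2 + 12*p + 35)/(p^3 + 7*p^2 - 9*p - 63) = (p + 5)/(p^2 - 9)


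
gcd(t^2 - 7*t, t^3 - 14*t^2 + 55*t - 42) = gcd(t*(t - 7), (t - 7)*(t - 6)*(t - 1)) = t - 7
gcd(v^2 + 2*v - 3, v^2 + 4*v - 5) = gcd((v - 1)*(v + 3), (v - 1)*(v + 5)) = v - 1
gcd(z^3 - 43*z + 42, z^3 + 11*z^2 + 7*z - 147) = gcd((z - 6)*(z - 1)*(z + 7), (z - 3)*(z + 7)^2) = z + 7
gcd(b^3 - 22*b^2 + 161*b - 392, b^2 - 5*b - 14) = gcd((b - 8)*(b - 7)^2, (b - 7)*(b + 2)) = b - 7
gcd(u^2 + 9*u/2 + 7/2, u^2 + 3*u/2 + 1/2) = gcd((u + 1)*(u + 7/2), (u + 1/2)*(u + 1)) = u + 1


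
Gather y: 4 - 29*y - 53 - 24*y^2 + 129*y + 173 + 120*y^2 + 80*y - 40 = 96*y^2 + 180*y + 84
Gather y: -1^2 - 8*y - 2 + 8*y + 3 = 0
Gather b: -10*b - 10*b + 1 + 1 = 2 - 20*b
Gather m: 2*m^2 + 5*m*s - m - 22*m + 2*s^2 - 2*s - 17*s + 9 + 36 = 2*m^2 + m*(5*s - 23) + 2*s^2 - 19*s + 45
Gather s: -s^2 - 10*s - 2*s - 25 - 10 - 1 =-s^2 - 12*s - 36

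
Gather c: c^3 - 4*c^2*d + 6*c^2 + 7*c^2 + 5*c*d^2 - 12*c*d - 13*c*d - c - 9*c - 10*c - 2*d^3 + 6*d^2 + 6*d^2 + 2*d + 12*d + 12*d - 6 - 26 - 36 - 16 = c^3 + c^2*(13 - 4*d) + c*(5*d^2 - 25*d - 20) - 2*d^3 + 12*d^2 + 26*d - 84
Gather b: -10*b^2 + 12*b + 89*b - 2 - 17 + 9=-10*b^2 + 101*b - 10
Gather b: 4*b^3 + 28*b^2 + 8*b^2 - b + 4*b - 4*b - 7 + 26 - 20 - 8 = 4*b^3 + 36*b^2 - b - 9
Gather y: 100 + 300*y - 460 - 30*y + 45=270*y - 315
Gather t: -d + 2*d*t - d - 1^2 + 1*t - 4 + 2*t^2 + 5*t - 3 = -2*d + 2*t^2 + t*(2*d + 6) - 8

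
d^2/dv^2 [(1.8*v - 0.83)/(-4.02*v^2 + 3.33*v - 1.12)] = (-(1.8*v - 0.83)*(8.04*v - 3.33)*(16.08*v - 6.66) + (43.416*v - 18.6612)*(4.02*v^2 - 3.33*v + 1.12))/(4.02*v^2 - 3.33*v + 1.12)^3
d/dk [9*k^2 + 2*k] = 18*k + 2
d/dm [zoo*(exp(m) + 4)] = zoo*exp(m)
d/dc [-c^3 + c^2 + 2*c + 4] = -3*c^2 + 2*c + 2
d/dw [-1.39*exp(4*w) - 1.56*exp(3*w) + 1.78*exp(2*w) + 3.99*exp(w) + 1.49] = (-5.56*exp(3*w) - 4.68*exp(2*w) + 3.56*exp(w) + 3.99)*exp(w)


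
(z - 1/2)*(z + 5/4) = z^2 + 3*z/4 - 5/8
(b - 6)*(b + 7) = b^2 + b - 42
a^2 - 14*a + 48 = (a - 8)*(a - 6)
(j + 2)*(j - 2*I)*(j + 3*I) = j^3 + 2*j^2 + I*j^2 + 6*j + 2*I*j + 12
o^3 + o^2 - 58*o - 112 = (o - 8)*(o + 2)*(o + 7)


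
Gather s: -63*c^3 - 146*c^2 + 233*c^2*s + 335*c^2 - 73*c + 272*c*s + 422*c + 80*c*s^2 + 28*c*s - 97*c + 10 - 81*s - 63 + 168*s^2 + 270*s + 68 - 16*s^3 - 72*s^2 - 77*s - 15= -63*c^3 + 189*c^2 + 252*c - 16*s^3 + s^2*(80*c + 96) + s*(233*c^2 + 300*c + 112)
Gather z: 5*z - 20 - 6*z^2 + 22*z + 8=-6*z^2 + 27*z - 12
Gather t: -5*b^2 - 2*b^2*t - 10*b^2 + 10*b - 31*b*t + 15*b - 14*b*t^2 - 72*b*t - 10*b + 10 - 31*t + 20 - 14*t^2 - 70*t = -15*b^2 + 15*b + t^2*(-14*b - 14) + t*(-2*b^2 - 103*b - 101) + 30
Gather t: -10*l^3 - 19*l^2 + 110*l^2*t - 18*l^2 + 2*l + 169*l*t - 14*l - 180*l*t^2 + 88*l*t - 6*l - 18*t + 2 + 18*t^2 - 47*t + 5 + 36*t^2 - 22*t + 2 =-10*l^3 - 37*l^2 - 18*l + t^2*(54 - 180*l) + t*(110*l^2 + 257*l - 87) + 9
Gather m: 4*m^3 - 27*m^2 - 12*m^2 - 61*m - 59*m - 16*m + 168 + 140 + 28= 4*m^3 - 39*m^2 - 136*m + 336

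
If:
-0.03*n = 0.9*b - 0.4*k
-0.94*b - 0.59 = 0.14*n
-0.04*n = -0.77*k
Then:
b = 0.05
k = -0.24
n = -4.53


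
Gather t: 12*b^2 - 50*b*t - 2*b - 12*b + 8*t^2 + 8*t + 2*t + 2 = 12*b^2 - 14*b + 8*t^2 + t*(10 - 50*b) + 2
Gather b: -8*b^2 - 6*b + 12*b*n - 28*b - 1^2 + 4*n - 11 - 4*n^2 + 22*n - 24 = -8*b^2 + b*(12*n - 34) - 4*n^2 + 26*n - 36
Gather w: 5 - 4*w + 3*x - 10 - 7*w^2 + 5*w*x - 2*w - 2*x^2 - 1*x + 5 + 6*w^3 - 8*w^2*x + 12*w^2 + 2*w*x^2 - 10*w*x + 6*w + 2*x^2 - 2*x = 6*w^3 + w^2*(5 - 8*x) + w*(2*x^2 - 5*x)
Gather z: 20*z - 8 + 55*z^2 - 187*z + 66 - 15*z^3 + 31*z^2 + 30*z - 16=-15*z^3 + 86*z^2 - 137*z + 42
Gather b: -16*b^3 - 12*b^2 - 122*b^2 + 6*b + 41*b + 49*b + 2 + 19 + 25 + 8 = -16*b^3 - 134*b^2 + 96*b + 54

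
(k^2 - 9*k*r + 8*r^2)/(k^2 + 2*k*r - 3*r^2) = (k - 8*r)/(k + 3*r)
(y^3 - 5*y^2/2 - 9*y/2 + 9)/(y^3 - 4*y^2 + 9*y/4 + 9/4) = 2*(y + 2)/(2*y + 1)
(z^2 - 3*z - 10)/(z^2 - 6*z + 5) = (z + 2)/(z - 1)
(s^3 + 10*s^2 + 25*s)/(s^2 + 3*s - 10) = s*(s + 5)/(s - 2)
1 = 1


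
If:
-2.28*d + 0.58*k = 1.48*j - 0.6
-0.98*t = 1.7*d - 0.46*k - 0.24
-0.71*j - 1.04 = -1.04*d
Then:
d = 0.536212165501847*t + 1.06980946560017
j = 0.785437538199888*t + 0.102256118625601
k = 4.11208843772422*t + 3.43190454678324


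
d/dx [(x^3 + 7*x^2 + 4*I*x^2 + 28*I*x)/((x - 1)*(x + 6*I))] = (x^4 + x^3*(-2 + 12*I) + x^2*(-31 - 8*I) + x*(48 - 84*I) + 168)/(x^4 + x^3*(-2 + 12*I) + x^2*(-35 - 24*I) + x*(72 + 12*I) - 36)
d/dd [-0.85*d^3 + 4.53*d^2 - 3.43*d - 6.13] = -2.55*d^2 + 9.06*d - 3.43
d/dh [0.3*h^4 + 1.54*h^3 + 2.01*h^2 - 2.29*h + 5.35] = 1.2*h^3 + 4.62*h^2 + 4.02*h - 2.29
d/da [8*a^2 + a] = 16*a + 1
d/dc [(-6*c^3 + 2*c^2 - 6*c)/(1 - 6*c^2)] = 2*(18*c^4 - 27*c^2 + 2*c - 3)/(36*c^4 - 12*c^2 + 1)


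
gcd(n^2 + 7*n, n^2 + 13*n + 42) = n + 7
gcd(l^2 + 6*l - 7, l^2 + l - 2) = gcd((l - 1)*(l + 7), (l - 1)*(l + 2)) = l - 1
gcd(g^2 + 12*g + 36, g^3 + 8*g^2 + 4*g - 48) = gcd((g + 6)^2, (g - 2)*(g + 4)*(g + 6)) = g + 6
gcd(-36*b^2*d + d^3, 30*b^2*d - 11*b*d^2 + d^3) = 6*b*d - d^2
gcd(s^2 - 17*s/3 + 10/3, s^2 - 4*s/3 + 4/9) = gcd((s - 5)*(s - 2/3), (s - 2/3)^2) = s - 2/3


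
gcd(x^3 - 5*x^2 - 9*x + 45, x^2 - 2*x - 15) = x^2 - 2*x - 15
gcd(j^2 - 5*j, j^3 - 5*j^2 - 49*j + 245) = j - 5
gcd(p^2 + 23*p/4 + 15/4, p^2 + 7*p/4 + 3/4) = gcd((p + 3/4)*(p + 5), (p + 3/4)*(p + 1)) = p + 3/4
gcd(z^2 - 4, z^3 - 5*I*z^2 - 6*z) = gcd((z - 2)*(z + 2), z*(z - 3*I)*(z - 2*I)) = 1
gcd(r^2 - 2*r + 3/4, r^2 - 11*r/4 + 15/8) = r - 3/2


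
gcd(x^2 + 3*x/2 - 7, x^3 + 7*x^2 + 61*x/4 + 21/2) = x + 7/2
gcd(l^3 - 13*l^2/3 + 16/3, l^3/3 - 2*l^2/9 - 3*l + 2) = 1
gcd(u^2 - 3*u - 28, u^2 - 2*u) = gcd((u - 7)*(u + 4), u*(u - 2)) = 1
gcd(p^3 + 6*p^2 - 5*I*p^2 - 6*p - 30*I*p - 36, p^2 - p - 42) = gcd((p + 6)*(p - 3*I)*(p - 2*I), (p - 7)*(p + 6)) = p + 6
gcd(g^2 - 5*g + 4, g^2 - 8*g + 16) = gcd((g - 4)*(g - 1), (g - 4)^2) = g - 4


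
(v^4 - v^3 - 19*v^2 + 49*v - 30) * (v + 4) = v^5 + 3*v^4 - 23*v^3 - 27*v^2 + 166*v - 120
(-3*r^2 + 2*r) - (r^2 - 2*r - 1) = -4*r^2 + 4*r + 1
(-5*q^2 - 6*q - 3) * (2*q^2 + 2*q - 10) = -10*q^4 - 22*q^3 + 32*q^2 + 54*q + 30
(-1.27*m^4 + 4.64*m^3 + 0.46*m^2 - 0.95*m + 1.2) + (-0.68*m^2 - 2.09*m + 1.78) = -1.27*m^4 + 4.64*m^3 - 0.22*m^2 - 3.04*m + 2.98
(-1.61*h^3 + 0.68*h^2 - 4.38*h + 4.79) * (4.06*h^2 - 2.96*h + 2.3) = -6.5366*h^5 + 7.5264*h^4 - 23.4986*h^3 + 33.9762*h^2 - 24.2524*h + 11.017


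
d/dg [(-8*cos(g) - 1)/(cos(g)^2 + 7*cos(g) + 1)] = (-8*cos(g)^2 - 2*cos(g) + 1)*sin(g)/(cos(g)^2 + 7*cos(g) + 1)^2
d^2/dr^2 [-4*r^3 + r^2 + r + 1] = 2 - 24*r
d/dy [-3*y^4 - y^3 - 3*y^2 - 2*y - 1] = -12*y^3 - 3*y^2 - 6*y - 2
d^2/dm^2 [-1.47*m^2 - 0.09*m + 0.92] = -2.94000000000000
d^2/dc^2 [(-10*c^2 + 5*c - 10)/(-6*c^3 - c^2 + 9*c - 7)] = 10*(72*c^6 - 108*c^5 + 738*c^4 - 529*c^3 - 108*c^2 - 285*c + 183)/(216*c^9 + 108*c^8 - 954*c^7 + 433*c^6 + 1683*c^5 - 2004*c^4 - 225*c^3 + 1848*c^2 - 1323*c + 343)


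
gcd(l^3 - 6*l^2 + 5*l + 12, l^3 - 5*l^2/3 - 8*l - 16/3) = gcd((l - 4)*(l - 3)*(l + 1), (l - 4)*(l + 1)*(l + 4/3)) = l^2 - 3*l - 4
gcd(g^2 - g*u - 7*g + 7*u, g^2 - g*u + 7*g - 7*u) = -g + u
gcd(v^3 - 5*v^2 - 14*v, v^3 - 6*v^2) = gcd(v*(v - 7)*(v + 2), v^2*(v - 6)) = v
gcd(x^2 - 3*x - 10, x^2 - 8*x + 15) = x - 5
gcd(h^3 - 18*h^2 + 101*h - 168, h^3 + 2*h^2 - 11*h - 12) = h - 3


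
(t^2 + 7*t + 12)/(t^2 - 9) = (t + 4)/(t - 3)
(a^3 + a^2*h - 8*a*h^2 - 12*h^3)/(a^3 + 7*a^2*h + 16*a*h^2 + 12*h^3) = (a - 3*h)/(a + 3*h)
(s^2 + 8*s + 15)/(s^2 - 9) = (s + 5)/(s - 3)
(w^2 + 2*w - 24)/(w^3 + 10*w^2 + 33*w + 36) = (w^2 + 2*w - 24)/(w^3 + 10*w^2 + 33*w + 36)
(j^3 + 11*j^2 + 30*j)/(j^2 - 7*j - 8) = j*(j^2 + 11*j + 30)/(j^2 - 7*j - 8)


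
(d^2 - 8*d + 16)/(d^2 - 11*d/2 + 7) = 2*(d^2 - 8*d + 16)/(2*d^2 - 11*d + 14)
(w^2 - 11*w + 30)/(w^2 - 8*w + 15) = (w - 6)/(w - 3)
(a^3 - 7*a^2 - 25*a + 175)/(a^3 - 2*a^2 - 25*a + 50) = (a - 7)/(a - 2)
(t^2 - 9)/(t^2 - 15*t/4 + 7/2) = 4*(t^2 - 9)/(4*t^2 - 15*t + 14)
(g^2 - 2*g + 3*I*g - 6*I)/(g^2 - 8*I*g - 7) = (g^2 + g*(-2 + 3*I) - 6*I)/(g^2 - 8*I*g - 7)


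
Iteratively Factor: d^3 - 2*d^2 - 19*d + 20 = (d - 1)*(d^2 - d - 20) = (d - 1)*(d + 4)*(d - 5)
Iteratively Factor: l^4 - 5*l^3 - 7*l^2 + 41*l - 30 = (l - 2)*(l^3 - 3*l^2 - 13*l + 15) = (l - 5)*(l - 2)*(l^2 + 2*l - 3) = (l - 5)*(l - 2)*(l - 1)*(l + 3)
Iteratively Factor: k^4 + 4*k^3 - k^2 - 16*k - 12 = (k + 1)*(k^3 + 3*k^2 - 4*k - 12) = (k + 1)*(k + 2)*(k^2 + k - 6) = (k - 2)*(k + 1)*(k + 2)*(k + 3)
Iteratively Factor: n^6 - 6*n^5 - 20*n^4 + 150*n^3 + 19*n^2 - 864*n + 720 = (n + 4)*(n^5 - 10*n^4 + 20*n^3 + 70*n^2 - 261*n + 180) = (n - 4)*(n + 4)*(n^4 - 6*n^3 - 4*n^2 + 54*n - 45) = (n - 4)*(n - 3)*(n + 4)*(n^3 - 3*n^2 - 13*n + 15) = (n - 5)*(n - 4)*(n - 3)*(n + 4)*(n^2 + 2*n - 3) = (n - 5)*(n - 4)*(n - 3)*(n - 1)*(n + 4)*(n + 3)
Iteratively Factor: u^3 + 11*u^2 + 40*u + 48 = (u + 3)*(u^2 + 8*u + 16) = (u + 3)*(u + 4)*(u + 4)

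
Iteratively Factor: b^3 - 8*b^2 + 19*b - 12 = (b - 1)*(b^2 - 7*b + 12) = (b - 4)*(b - 1)*(b - 3)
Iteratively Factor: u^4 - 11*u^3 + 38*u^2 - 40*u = (u - 4)*(u^3 - 7*u^2 + 10*u) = (u - 4)*(u - 2)*(u^2 - 5*u) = (u - 5)*(u - 4)*(u - 2)*(u)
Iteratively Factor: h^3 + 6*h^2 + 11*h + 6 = (h + 3)*(h^2 + 3*h + 2) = (h + 2)*(h + 3)*(h + 1)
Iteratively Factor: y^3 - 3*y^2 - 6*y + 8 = (y - 1)*(y^2 - 2*y - 8) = (y - 4)*(y - 1)*(y + 2)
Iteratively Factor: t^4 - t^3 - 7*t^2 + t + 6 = (t - 1)*(t^3 - 7*t - 6) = (t - 1)*(t + 1)*(t^2 - t - 6) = (t - 1)*(t + 1)*(t + 2)*(t - 3)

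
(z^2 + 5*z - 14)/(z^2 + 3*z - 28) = (z - 2)/(z - 4)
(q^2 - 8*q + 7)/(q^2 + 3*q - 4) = (q - 7)/(q + 4)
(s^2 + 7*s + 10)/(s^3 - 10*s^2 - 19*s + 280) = (s + 2)/(s^2 - 15*s + 56)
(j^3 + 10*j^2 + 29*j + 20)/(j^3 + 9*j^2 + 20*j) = (j + 1)/j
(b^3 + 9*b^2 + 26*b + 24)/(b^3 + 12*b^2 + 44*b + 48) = (b + 3)/(b + 6)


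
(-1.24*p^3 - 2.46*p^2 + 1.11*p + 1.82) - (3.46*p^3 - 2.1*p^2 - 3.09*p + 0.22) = -4.7*p^3 - 0.36*p^2 + 4.2*p + 1.6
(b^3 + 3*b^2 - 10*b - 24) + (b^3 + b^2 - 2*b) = 2*b^3 + 4*b^2 - 12*b - 24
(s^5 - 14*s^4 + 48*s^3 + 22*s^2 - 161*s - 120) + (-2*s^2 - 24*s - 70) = s^5 - 14*s^4 + 48*s^3 + 20*s^2 - 185*s - 190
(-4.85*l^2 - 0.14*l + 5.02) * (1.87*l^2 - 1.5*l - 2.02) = -9.0695*l^4 + 7.0132*l^3 + 19.3944*l^2 - 7.2472*l - 10.1404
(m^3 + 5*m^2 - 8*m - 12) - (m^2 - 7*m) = m^3 + 4*m^2 - m - 12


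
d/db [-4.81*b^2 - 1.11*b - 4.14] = -9.62*b - 1.11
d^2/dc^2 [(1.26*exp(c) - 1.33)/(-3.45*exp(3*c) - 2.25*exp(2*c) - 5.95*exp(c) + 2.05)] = (-59.9886*exp(6*c) + 113.130675*exp(5*c) + 210.645225*exp(4*c) - 17.44365*exp(3*c) + 103.20345*exp(2*c) + 56.254975*exp(c) + 10.927525)*exp(c)/(41.063625*exp(9*c) + 80.341875*exp(8*c) + 264.8565*exp(7*c) + 215.3115*exp(6*c) + 361.30275*exp(5*c) - 44.65575*exp(4*c) + 89.4745*exp(3*c) - 189.3585*exp(2*c) + 75.014625*exp(c) - 8.615125)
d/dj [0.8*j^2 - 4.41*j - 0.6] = 1.6*j - 4.41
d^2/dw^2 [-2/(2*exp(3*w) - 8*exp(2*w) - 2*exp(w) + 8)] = (-2*(-3*exp(2*w) + 8*exp(w) + 1)^2*exp(w) + (9*exp(2*w) - 16*exp(w) - 1)*(exp(3*w) - 4*exp(2*w) - exp(w) + 4))*exp(w)/(exp(3*w) - 4*exp(2*w) - exp(w) + 4)^3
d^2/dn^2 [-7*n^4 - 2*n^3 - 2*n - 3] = 12*n*(-7*n - 1)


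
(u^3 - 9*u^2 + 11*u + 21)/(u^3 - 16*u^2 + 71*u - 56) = (u^2 - 2*u - 3)/(u^2 - 9*u + 8)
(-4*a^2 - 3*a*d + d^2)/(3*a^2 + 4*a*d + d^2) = (-4*a + d)/(3*a + d)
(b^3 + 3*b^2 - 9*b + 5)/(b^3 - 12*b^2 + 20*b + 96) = (b^3 + 3*b^2 - 9*b + 5)/(b^3 - 12*b^2 + 20*b + 96)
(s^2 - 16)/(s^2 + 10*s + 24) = (s - 4)/(s + 6)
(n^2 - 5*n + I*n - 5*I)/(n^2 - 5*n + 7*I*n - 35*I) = (n + I)/(n + 7*I)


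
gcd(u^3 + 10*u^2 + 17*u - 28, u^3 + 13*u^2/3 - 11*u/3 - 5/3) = u - 1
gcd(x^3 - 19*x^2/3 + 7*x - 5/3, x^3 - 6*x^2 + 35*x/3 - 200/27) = 1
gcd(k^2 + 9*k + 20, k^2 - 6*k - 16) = 1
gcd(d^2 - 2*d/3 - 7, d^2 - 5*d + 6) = d - 3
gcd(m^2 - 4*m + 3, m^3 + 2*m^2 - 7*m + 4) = m - 1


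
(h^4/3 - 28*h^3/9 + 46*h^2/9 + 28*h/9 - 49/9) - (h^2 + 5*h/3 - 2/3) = h^4/3 - 28*h^3/9 + 37*h^2/9 + 13*h/9 - 43/9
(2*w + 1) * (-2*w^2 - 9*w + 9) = -4*w^3 - 20*w^2 + 9*w + 9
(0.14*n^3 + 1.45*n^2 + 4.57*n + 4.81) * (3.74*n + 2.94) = 0.5236*n^4 + 5.8346*n^3 + 21.3548*n^2 + 31.4252*n + 14.1414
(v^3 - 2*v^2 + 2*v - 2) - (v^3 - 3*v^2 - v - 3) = v^2 + 3*v + 1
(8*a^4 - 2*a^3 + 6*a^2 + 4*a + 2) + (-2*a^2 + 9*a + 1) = 8*a^4 - 2*a^3 + 4*a^2 + 13*a + 3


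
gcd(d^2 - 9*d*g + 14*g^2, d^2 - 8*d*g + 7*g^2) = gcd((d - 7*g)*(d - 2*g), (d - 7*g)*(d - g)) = d - 7*g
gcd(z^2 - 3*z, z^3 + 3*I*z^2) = z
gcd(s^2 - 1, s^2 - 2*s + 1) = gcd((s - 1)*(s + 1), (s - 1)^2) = s - 1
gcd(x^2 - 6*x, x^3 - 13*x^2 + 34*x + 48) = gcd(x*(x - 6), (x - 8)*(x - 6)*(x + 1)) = x - 6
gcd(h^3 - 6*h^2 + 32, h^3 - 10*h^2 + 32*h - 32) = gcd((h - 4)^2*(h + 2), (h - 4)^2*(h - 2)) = h^2 - 8*h + 16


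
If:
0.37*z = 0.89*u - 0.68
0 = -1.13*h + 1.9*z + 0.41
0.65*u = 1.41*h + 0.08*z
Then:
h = 0.35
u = 0.76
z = -0.01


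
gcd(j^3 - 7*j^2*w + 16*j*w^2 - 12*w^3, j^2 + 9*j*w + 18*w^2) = 1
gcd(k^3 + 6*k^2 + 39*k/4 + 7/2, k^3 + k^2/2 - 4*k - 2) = k^2 + 5*k/2 + 1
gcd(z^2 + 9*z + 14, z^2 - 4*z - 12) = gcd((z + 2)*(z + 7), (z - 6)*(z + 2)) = z + 2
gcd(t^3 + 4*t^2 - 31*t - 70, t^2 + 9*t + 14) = t^2 + 9*t + 14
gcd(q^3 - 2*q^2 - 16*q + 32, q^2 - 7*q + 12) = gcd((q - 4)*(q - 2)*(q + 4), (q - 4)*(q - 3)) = q - 4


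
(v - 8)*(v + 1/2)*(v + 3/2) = v^3 - 6*v^2 - 61*v/4 - 6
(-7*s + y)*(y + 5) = -7*s*y - 35*s + y^2 + 5*y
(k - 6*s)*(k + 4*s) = k^2 - 2*k*s - 24*s^2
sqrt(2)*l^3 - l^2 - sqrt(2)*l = l*(l - sqrt(2))*(sqrt(2)*l + 1)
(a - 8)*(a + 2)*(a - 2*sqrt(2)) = a^3 - 6*a^2 - 2*sqrt(2)*a^2 - 16*a + 12*sqrt(2)*a + 32*sqrt(2)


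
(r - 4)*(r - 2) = r^2 - 6*r + 8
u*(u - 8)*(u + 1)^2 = u^4 - 6*u^3 - 15*u^2 - 8*u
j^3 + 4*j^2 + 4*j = j*(j + 2)^2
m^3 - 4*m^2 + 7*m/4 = m*(m - 7/2)*(m - 1/2)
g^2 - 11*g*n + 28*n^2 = (g - 7*n)*(g - 4*n)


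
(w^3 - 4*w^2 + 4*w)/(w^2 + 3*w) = (w^2 - 4*w + 4)/(w + 3)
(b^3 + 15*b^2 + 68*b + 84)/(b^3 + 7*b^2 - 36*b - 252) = (b + 2)/(b - 6)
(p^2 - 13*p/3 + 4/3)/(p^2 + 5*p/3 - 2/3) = (p - 4)/(p + 2)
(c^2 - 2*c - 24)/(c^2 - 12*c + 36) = (c + 4)/(c - 6)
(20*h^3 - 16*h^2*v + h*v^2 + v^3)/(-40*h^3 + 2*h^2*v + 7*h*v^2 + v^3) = (-2*h + v)/(4*h + v)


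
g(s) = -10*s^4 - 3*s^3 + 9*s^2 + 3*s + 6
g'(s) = -40*s^3 - 9*s^2 + 18*s + 3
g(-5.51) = -8452.79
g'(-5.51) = 6321.95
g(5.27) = -7880.66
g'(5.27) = -6006.62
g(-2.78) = -465.61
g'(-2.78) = 742.80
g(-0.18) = 5.76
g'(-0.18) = -0.30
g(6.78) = -21625.88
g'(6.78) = -12755.31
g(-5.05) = -5897.04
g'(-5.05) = 4834.08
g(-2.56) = -321.86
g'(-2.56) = 569.03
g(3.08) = -886.95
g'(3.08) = -1195.66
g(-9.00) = -62715.00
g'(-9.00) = 28272.00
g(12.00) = -211206.00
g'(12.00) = -70197.00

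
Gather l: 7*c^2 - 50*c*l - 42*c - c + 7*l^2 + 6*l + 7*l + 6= 7*c^2 - 43*c + 7*l^2 + l*(13 - 50*c) + 6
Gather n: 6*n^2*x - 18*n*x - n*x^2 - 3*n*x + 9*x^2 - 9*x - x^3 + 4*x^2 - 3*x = 6*n^2*x + n*(-x^2 - 21*x) - x^3 + 13*x^2 - 12*x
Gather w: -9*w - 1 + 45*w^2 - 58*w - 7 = 45*w^2 - 67*w - 8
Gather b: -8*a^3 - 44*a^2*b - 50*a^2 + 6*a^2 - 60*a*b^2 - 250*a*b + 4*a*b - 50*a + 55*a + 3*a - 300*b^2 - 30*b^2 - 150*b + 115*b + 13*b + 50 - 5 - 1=-8*a^3 - 44*a^2 + 8*a + b^2*(-60*a - 330) + b*(-44*a^2 - 246*a - 22) + 44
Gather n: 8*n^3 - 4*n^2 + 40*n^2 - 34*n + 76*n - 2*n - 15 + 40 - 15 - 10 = 8*n^3 + 36*n^2 + 40*n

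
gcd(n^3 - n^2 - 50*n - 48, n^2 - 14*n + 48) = n - 8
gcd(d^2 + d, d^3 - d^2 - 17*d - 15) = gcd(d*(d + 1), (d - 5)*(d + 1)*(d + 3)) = d + 1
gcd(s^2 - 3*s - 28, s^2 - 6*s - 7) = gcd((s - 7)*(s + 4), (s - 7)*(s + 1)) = s - 7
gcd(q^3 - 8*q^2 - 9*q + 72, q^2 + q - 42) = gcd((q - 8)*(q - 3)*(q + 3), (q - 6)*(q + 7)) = 1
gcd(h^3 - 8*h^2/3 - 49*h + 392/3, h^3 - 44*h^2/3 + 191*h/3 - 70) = h - 7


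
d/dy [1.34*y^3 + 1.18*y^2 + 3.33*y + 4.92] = 4.02*y^2 + 2.36*y + 3.33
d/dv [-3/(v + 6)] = 3/(v + 6)^2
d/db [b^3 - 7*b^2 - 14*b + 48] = 3*b^2 - 14*b - 14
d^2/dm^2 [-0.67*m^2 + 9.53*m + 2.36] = -1.34000000000000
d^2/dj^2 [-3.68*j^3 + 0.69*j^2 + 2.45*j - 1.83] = 1.38 - 22.08*j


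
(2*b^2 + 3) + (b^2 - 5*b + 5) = 3*b^2 - 5*b + 8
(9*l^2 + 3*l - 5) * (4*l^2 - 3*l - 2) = 36*l^4 - 15*l^3 - 47*l^2 + 9*l + 10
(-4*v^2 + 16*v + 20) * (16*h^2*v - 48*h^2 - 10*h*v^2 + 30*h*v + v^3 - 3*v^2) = -64*h^2*v^3 + 448*h^2*v^2 - 448*h^2*v - 960*h^2 + 40*h*v^4 - 280*h*v^3 + 280*h*v^2 + 600*h*v - 4*v^5 + 28*v^4 - 28*v^3 - 60*v^2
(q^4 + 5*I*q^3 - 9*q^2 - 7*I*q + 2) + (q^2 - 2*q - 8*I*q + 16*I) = q^4 + 5*I*q^3 - 8*q^2 - 2*q - 15*I*q + 2 + 16*I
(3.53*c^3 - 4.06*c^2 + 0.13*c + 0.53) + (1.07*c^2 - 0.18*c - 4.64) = 3.53*c^3 - 2.99*c^2 - 0.05*c - 4.11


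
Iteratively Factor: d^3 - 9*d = (d + 3)*(d^2 - 3*d) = (d - 3)*(d + 3)*(d)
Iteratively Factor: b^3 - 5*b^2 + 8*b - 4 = (b - 1)*(b^2 - 4*b + 4) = (b - 2)*(b - 1)*(b - 2)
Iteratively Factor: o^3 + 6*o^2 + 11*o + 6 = (o + 3)*(o^2 + 3*o + 2) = (o + 2)*(o + 3)*(o + 1)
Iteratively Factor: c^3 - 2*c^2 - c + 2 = (c + 1)*(c^2 - 3*c + 2) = (c - 1)*(c + 1)*(c - 2)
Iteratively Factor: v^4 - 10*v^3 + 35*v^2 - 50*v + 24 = (v - 2)*(v^3 - 8*v^2 + 19*v - 12) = (v - 2)*(v - 1)*(v^2 - 7*v + 12) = (v - 4)*(v - 2)*(v - 1)*(v - 3)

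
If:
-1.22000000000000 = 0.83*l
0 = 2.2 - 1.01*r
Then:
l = -1.47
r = 2.18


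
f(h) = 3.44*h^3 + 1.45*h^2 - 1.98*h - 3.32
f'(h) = 10.32*h^2 + 2.9*h - 1.98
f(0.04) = -3.40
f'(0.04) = -1.85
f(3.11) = 108.02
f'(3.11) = 106.86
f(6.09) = 815.38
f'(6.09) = 398.43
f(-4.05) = -200.04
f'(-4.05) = 155.55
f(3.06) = 102.76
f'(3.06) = 103.53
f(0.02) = -3.36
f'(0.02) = -1.92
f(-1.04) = -3.56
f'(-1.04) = 6.17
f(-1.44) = -7.73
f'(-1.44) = 15.24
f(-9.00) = -2375.81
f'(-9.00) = 807.84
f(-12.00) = -5715.08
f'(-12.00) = 1449.30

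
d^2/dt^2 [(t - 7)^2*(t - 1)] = 6*t - 30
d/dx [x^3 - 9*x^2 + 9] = 3*x*(x - 6)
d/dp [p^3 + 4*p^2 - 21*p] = 3*p^2 + 8*p - 21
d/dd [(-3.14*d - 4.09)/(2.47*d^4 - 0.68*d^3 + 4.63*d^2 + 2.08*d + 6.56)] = (23.2674*d^4 + 36.1388*d^3 + 6.1946*d^2 + 37.8734*d - 12.0912)/(6.1009*d^8 - 3.3592*d^7 + 23.3346*d^6 + 3.9784*d^5 + 51.0145*d^4 + 10.3392*d^3 + 65.072*d^2 + 27.2896*d + 43.0336)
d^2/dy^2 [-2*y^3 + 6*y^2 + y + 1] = 12 - 12*y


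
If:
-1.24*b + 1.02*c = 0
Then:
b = 0.82258064516129*c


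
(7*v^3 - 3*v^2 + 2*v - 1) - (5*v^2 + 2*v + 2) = 7*v^3 - 8*v^2 - 3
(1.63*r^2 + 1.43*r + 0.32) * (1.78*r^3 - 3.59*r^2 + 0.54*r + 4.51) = 2.9014*r^5 - 3.3063*r^4 - 3.6839*r^3 + 6.9747*r^2 + 6.6221*r + 1.4432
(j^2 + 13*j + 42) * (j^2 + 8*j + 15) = j^4 + 21*j^3 + 161*j^2 + 531*j + 630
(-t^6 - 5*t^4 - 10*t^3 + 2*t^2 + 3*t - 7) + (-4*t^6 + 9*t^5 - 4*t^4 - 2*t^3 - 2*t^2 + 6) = -5*t^6 + 9*t^5 - 9*t^4 - 12*t^3 + 3*t - 1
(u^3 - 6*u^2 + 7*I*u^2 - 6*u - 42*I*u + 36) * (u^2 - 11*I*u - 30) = u^5 - 6*u^4 - 4*I*u^4 + 41*u^3 + 24*I*u^3 - 246*u^2 - 144*I*u^2 + 180*u + 864*I*u - 1080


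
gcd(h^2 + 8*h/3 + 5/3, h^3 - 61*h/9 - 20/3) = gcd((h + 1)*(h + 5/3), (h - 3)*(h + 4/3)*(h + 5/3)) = h + 5/3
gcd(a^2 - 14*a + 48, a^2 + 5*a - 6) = 1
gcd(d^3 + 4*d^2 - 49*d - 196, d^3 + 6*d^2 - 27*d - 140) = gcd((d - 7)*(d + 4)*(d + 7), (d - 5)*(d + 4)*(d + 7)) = d^2 + 11*d + 28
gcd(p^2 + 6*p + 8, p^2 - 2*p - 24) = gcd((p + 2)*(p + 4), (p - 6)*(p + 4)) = p + 4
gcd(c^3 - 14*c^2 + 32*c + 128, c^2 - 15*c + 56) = c - 8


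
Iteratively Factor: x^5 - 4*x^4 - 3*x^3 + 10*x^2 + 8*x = (x + 1)*(x^4 - 5*x^3 + 2*x^2 + 8*x) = (x - 4)*(x + 1)*(x^3 - x^2 - 2*x) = (x - 4)*(x - 2)*(x + 1)*(x^2 + x) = (x - 4)*(x - 2)*(x + 1)^2*(x)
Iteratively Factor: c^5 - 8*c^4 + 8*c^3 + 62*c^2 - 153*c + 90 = (c - 5)*(c^4 - 3*c^3 - 7*c^2 + 27*c - 18) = (c - 5)*(c - 1)*(c^3 - 2*c^2 - 9*c + 18) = (c - 5)*(c - 2)*(c - 1)*(c^2 - 9) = (c - 5)*(c - 2)*(c - 1)*(c + 3)*(c - 3)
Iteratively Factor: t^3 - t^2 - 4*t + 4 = (t - 1)*(t^2 - 4) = (t - 2)*(t - 1)*(t + 2)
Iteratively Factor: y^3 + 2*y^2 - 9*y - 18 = (y + 3)*(y^2 - y - 6) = (y - 3)*(y + 3)*(y + 2)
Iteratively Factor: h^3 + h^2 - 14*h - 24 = (h - 4)*(h^2 + 5*h + 6) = (h - 4)*(h + 3)*(h + 2)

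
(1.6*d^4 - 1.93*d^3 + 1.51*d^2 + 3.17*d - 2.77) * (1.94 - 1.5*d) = -2.4*d^5 + 5.999*d^4 - 6.0092*d^3 - 1.8256*d^2 + 10.3048*d - 5.3738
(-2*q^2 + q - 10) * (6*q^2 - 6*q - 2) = -12*q^4 + 18*q^3 - 62*q^2 + 58*q + 20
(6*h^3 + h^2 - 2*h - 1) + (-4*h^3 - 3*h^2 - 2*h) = 2*h^3 - 2*h^2 - 4*h - 1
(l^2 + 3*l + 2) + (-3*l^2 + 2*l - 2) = -2*l^2 + 5*l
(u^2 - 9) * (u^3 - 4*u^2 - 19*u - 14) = u^5 - 4*u^4 - 28*u^3 + 22*u^2 + 171*u + 126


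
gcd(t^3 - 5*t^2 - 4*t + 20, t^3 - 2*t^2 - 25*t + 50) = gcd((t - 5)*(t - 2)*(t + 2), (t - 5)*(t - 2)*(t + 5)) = t^2 - 7*t + 10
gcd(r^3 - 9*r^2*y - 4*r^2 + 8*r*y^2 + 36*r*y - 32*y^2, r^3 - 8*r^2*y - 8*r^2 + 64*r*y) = -r + 8*y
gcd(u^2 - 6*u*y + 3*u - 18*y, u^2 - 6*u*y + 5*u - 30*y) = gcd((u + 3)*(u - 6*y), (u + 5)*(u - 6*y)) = -u + 6*y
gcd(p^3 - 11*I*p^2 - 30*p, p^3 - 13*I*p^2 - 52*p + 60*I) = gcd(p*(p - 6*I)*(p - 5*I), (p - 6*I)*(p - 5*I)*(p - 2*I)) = p^2 - 11*I*p - 30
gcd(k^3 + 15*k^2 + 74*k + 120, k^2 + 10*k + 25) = k + 5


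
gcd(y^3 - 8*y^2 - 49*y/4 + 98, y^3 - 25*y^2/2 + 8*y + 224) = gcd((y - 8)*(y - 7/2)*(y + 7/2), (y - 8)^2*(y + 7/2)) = y^2 - 9*y/2 - 28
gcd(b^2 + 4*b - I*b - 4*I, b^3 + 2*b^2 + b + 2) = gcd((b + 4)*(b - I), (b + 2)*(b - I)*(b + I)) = b - I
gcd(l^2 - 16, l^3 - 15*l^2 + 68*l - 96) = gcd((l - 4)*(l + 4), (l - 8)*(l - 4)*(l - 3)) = l - 4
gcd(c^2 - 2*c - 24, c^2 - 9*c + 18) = c - 6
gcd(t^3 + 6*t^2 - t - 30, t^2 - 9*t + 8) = 1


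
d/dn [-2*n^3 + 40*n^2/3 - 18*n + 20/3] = -6*n^2 + 80*n/3 - 18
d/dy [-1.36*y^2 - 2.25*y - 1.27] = -2.72*y - 2.25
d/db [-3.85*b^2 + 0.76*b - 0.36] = 0.76 - 7.7*b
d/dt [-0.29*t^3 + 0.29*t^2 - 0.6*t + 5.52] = -0.87*t^2 + 0.58*t - 0.6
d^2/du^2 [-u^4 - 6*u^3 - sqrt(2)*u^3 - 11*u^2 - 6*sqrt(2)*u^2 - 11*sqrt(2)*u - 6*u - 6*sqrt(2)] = -12*u^2 - 36*u - 6*sqrt(2)*u - 22 - 12*sqrt(2)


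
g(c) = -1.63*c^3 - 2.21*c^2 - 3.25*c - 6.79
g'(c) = -4.89*c^2 - 4.42*c - 3.25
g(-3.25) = 36.38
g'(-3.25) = -40.54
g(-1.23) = -3.10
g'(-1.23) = -5.21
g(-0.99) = -4.16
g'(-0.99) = -3.67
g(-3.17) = 33.23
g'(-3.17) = -38.38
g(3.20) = -93.23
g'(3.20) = -67.47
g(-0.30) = -5.97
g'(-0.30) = -2.36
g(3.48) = -113.56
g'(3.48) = -77.85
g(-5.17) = 176.19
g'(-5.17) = -111.10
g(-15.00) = 5045.96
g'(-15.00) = -1037.20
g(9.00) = -1403.32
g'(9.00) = -439.12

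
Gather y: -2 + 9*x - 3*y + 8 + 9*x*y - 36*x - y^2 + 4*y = -27*x - y^2 + y*(9*x + 1) + 6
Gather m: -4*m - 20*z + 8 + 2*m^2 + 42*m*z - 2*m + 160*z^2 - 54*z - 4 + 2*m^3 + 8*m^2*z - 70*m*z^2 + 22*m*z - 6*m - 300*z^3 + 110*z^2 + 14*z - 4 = 2*m^3 + m^2*(8*z + 2) + m*(-70*z^2 + 64*z - 12) - 300*z^3 + 270*z^2 - 60*z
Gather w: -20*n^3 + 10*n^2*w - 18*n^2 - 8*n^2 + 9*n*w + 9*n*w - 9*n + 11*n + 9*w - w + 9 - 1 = -20*n^3 - 26*n^2 + 2*n + w*(10*n^2 + 18*n + 8) + 8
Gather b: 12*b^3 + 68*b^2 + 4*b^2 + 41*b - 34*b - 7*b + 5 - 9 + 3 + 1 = 12*b^3 + 72*b^2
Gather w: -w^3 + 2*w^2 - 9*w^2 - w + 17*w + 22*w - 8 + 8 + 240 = -w^3 - 7*w^2 + 38*w + 240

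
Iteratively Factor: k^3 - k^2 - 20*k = (k)*(k^2 - k - 20) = k*(k - 5)*(k + 4)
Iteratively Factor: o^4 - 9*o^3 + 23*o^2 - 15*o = (o - 3)*(o^3 - 6*o^2 + 5*o) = o*(o - 3)*(o^2 - 6*o + 5) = o*(o - 5)*(o - 3)*(o - 1)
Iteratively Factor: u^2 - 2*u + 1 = (u - 1)*(u - 1)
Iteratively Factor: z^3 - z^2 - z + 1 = (z - 1)*(z^2 - 1) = (z - 1)^2*(z + 1)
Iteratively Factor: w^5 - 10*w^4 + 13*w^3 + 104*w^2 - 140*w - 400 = (w - 5)*(w^4 - 5*w^3 - 12*w^2 + 44*w + 80) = (w - 5)*(w + 2)*(w^3 - 7*w^2 + 2*w + 40) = (w - 5)^2*(w + 2)*(w^2 - 2*w - 8) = (w - 5)^2*(w + 2)^2*(w - 4)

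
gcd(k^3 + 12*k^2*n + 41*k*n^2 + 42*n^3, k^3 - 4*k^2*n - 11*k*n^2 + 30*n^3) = k + 3*n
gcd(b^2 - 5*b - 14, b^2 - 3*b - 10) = b + 2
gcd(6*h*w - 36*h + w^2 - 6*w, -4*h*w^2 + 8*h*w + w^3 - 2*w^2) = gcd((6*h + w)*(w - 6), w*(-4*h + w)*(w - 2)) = 1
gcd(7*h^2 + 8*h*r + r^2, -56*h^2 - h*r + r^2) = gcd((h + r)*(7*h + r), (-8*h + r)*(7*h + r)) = 7*h + r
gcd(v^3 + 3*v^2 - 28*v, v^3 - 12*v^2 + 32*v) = v^2 - 4*v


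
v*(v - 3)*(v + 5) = v^3 + 2*v^2 - 15*v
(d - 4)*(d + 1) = d^2 - 3*d - 4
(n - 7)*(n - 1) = n^2 - 8*n + 7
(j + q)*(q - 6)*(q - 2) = j*q^2 - 8*j*q + 12*j + q^3 - 8*q^2 + 12*q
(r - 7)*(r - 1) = r^2 - 8*r + 7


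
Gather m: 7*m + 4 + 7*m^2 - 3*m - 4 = 7*m^2 + 4*m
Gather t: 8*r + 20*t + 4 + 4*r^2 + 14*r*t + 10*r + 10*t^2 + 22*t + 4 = 4*r^2 + 18*r + 10*t^2 + t*(14*r + 42) + 8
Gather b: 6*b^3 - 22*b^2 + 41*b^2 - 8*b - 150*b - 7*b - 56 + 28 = 6*b^3 + 19*b^2 - 165*b - 28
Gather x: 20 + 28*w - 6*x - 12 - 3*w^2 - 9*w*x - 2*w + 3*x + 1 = -3*w^2 + 26*w + x*(-9*w - 3) + 9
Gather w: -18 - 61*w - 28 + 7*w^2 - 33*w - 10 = 7*w^2 - 94*w - 56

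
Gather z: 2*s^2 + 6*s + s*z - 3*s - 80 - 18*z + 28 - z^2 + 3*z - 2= 2*s^2 + 3*s - z^2 + z*(s - 15) - 54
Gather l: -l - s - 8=-l - s - 8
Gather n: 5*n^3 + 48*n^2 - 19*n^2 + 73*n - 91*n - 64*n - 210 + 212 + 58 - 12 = 5*n^3 + 29*n^2 - 82*n + 48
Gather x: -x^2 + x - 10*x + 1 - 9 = -x^2 - 9*x - 8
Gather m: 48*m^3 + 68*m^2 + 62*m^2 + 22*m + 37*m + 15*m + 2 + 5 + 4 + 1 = 48*m^3 + 130*m^2 + 74*m + 12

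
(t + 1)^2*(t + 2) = t^3 + 4*t^2 + 5*t + 2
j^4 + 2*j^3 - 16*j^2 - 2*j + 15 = (j - 3)*(j - 1)*(j + 1)*(j + 5)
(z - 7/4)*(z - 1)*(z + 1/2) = z^3 - 9*z^2/4 + 3*z/8 + 7/8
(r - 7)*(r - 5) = r^2 - 12*r + 35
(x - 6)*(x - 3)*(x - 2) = x^3 - 11*x^2 + 36*x - 36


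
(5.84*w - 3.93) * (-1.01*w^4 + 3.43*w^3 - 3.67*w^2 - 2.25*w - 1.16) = -5.8984*w^5 + 24.0005*w^4 - 34.9127*w^3 + 1.2831*w^2 + 2.0681*w + 4.5588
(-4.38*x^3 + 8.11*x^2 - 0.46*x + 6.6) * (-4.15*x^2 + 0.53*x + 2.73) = 18.177*x^5 - 35.9779*x^4 - 5.7501*x^3 - 5.4935*x^2 + 2.2422*x + 18.018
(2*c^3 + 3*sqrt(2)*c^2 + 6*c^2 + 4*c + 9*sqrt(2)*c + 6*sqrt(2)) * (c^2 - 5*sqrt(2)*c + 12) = 2*c^5 - 7*sqrt(2)*c^4 + 6*c^4 - 21*sqrt(2)*c^3 - 2*c^3 - 18*c^2 + 22*sqrt(2)*c^2 - 12*c + 108*sqrt(2)*c + 72*sqrt(2)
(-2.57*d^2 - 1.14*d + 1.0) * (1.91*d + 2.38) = -4.9087*d^3 - 8.294*d^2 - 0.8032*d + 2.38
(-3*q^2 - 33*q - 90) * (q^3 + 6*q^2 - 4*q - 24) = -3*q^5 - 51*q^4 - 276*q^3 - 336*q^2 + 1152*q + 2160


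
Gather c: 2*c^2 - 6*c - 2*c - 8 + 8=2*c^2 - 8*c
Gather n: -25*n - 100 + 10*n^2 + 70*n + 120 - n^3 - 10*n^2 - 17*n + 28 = -n^3 + 28*n + 48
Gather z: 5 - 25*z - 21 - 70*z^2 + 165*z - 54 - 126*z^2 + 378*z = -196*z^2 + 518*z - 70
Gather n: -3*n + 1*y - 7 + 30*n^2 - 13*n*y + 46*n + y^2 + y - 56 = 30*n^2 + n*(43 - 13*y) + y^2 + 2*y - 63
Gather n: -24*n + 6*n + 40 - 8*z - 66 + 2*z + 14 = -18*n - 6*z - 12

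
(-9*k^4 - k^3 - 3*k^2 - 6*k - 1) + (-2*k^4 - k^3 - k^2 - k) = -11*k^4 - 2*k^3 - 4*k^2 - 7*k - 1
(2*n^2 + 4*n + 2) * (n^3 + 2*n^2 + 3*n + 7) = 2*n^5 + 8*n^4 + 16*n^3 + 30*n^2 + 34*n + 14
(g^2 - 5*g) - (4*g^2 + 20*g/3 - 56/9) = -3*g^2 - 35*g/3 + 56/9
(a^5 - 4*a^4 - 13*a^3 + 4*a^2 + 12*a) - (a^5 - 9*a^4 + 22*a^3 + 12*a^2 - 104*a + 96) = 5*a^4 - 35*a^3 - 8*a^2 + 116*a - 96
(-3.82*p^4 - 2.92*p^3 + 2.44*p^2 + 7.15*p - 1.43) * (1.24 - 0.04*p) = 0.1528*p^5 - 4.62*p^4 - 3.7184*p^3 + 2.7396*p^2 + 8.9232*p - 1.7732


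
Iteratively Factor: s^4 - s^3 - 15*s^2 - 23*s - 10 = (s + 2)*(s^3 - 3*s^2 - 9*s - 5) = (s - 5)*(s + 2)*(s^2 + 2*s + 1) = (s - 5)*(s + 1)*(s + 2)*(s + 1)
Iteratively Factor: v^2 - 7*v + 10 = (v - 2)*(v - 5)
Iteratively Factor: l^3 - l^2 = (l)*(l^2 - l) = l*(l - 1)*(l)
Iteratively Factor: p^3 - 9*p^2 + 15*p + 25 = (p - 5)*(p^2 - 4*p - 5) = (p - 5)^2*(p + 1)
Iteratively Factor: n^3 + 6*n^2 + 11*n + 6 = (n + 2)*(n^2 + 4*n + 3) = (n + 2)*(n + 3)*(n + 1)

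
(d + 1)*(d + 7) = d^2 + 8*d + 7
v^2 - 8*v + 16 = (v - 4)^2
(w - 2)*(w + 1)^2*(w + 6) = w^4 + 6*w^3 - 3*w^2 - 20*w - 12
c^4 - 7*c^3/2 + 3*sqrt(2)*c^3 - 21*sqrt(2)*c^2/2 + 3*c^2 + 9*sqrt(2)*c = c*(c - 2)*(c - 3/2)*(c + 3*sqrt(2))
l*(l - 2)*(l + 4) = l^3 + 2*l^2 - 8*l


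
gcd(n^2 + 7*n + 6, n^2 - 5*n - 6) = n + 1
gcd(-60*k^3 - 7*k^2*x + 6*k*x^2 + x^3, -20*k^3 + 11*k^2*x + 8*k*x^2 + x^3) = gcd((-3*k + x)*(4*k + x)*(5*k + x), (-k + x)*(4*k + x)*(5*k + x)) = 20*k^2 + 9*k*x + x^2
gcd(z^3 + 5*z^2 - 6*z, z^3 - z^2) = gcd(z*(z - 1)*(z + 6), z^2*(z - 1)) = z^2 - z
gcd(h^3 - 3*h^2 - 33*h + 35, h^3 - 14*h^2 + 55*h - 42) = h^2 - 8*h + 7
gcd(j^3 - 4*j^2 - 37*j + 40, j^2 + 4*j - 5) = j^2 + 4*j - 5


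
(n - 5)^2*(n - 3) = n^3 - 13*n^2 + 55*n - 75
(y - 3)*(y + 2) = y^2 - y - 6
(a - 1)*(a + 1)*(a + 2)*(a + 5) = a^4 + 7*a^3 + 9*a^2 - 7*a - 10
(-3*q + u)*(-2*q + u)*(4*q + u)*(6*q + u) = 144*q^4 - 60*q^3*u - 20*q^2*u^2 + 5*q*u^3 + u^4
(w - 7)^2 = w^2 - 14*w + 49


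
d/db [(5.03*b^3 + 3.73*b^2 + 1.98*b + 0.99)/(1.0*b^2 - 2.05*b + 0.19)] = (5.03*b^4 - 20.623*b^3 - 6.7594*b^2 - 0.5626*b + 2.4057)/(1.0*b^4 - 4.1*b^3 + 4.5825*b^2 - 0.779*b + 0.0361)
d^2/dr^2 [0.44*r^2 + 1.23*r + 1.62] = 0.880000000000000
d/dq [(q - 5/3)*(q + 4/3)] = 2*q - 1/3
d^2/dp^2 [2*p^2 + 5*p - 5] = 4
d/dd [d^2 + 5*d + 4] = 2*d + 5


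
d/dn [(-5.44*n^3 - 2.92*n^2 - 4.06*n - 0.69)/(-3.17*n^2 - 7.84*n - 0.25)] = (17.2448*n^4 + 85.2992*n^3 + 14.1026*n^2 - 2.9146*n - 4.3946)/(10.0489*n^4 + 49.7056*n^3 + 63.0506*n^2 + 3.92*n + 0.0625)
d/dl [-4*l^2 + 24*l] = 24 - 8*l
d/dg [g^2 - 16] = 2*g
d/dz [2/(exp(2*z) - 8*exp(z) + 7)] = 4*(4 - exp(z))*exp(z)/(exp(2*z) - 8*exp(z) + 7)^2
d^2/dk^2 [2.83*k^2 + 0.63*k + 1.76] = 5.66000000000000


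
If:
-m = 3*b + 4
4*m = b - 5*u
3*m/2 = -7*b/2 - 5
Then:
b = -1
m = -1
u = 3/5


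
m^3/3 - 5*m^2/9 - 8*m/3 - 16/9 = (m/3 + 1/3)*(m - 4)*(m + 4/3)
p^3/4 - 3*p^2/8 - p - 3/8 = (p/4 + 1/4)*(p - 3)*(p + 1/2)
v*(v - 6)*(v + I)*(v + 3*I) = v^4 - 6*v^3 + 4*I*v^3 - 3*v^2 - 24*I*v^2 + 18*v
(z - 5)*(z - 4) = z^2 - 9*z + 20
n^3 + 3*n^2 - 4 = (n - 1)*(n + 2)^2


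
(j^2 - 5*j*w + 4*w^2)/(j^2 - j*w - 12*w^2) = (j - w)/(j + 3*w)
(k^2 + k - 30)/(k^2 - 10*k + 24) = (k^2 + k - 30)/(k^2 - 10*k + 24)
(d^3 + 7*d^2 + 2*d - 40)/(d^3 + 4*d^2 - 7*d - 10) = (d + 4)/(d + 1)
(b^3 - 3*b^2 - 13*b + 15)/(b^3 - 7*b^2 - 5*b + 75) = (b - 1)/(b - 5)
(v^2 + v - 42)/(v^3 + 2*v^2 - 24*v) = (v^2 + v - 42)/(v*(v^2 + 2*v - 24))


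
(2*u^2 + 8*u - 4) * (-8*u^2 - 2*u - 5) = -16*u^4 - 68*u^3 + 6*u^2 - 32*u + 20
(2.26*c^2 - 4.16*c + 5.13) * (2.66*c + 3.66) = 6.0116*c^3 - 2.794*c^2 - 1.5798*c + 18.7758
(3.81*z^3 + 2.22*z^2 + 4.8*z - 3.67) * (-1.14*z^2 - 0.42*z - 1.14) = -4.3434*z^5 - 4.131*z^4 - 10.7478*z^3 - 0.363*z^2 - 3.9306*z + 4.1838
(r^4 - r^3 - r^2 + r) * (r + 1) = r^5 - 2*r^3 + r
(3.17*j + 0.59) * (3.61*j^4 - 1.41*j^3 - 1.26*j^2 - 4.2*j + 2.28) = 11.4437*j^5 - 2.3398*j^4 - 4.8261*j^3 - 14.0574*j^2 + 4.7496*j + 1.3452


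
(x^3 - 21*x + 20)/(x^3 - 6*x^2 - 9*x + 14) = (x^2 + x - 20)/(x^2 - 5*x - 14)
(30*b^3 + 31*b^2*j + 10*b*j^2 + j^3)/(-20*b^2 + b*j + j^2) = (-6*b^2 - 5*b*j - j^2)/(4*b - j)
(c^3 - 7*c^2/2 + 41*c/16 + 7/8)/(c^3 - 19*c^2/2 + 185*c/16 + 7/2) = (c - 2)/(c - 8)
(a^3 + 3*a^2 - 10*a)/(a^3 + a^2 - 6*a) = (a + 5)/(a + 3)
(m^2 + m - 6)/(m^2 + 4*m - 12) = (m + 3)/(m + 6)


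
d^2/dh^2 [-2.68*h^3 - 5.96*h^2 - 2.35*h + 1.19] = -16.08*h - 11.92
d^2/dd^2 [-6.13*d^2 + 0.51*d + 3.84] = -12.2600000000000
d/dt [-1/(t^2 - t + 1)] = (2*t - 1)/(t^2 - t + 1)^2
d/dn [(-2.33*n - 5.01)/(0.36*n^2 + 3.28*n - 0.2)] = (0.8388*n^2 + 3.6072*n + 16.8988)/(0.1296*n^4 + 2.3616*n^3 + 10.6144*n^2 - 1.312*n + 0.04)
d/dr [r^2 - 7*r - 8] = 2*r - 7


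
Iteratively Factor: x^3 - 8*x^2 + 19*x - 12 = (x - 3)*(x^2 - 5*x + 4) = (x - 3)*(x - 1)*(x - 4)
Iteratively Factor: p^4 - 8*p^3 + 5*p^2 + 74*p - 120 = (p - 2)*(p^3 - 6*p^2 - 7*p + 60) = (p - 2)*(p + 3)*(p^2 - 9*p + 20) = (p - 5)*(p - 2)*(p + 3)*(p - 4)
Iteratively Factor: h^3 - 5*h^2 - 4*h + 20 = (h - 2)*(h^2 - 3*h - 10) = (h - 5)*(h - 2)*(h + 2)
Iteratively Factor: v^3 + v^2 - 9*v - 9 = (v + 1)*(v^2 - 9) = (v - 3)*(v + 1)*(v + 3)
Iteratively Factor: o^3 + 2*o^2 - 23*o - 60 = (o + 3)*(o^2 - o - 20) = (o + 3)*(o + 4)*(o - 5)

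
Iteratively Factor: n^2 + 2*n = (n)*(n + 2)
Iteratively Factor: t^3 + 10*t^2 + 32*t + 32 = (t + 4)*(t^2 + 6*t + 8) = (t + 2)*(t + 4)*(t + 4)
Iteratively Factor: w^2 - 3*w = (w - 3)*(w)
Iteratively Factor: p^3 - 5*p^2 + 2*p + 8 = (p - 2)*(p^2 - 3*p - 4) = (p - 2)*(p + 1)*(p - 4)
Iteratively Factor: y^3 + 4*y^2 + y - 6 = (y + 3)*(y^2 + y - 2) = (y + 2)*(y + 3)*(y - 1)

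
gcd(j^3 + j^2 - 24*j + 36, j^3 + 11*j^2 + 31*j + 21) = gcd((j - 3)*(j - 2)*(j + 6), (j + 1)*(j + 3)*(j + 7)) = 1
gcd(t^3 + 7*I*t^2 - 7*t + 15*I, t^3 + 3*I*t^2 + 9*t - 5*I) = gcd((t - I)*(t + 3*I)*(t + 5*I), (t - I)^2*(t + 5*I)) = t^2 + 4*I*t + 5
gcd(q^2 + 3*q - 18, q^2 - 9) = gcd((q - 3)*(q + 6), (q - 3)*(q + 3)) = q - 3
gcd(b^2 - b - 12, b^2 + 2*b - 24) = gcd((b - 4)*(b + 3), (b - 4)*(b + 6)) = b - 4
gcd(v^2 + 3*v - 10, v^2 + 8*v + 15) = v + 5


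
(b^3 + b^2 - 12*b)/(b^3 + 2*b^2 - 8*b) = (b - 3)/(b - 2)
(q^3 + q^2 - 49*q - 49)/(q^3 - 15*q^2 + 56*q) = (q^2 + 8*q + 7)/(q*(q - 8))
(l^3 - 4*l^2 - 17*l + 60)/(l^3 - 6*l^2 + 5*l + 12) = (l^2 - l - 20)/(l^2 - 3*l - 4)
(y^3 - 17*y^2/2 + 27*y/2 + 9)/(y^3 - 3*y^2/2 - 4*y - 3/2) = (y - 6)/(y + 1)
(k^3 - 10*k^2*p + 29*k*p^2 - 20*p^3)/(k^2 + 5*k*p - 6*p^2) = (k^2 - 9*k*p + 20*p^2)/(k + 6*p)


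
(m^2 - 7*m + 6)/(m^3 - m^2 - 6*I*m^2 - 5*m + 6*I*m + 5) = (m - 6)/(m^2 - 6*I*m - 5)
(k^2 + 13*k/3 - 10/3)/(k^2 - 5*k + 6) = (3*k^2 + 13*k - 10)/(3*(k^2 - 5*k + 6))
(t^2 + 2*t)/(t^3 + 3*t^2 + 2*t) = 1/(t + 1)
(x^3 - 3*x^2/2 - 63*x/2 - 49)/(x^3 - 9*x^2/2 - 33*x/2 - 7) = (2*x + 7)/(2*x + 1)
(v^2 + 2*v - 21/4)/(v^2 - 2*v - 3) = (-v^2 - 2*v + 21/4)/(-v^2 + 2*v + 3)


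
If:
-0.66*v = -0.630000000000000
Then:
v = 0.95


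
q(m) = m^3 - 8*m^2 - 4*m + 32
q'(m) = 3*m^2 - 16*m - 4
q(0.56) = 27.43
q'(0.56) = -12.02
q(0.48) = 28.35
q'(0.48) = -10.99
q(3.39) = -34.54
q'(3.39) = -23.76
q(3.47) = -36.43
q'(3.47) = -23.40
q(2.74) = -18.45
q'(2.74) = -25.32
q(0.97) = 21.51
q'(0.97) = -16.70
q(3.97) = -47.40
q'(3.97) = -20.24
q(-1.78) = 8.13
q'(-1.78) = 33.99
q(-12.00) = -2800.00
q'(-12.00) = 620.00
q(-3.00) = -55.00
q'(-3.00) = 71.00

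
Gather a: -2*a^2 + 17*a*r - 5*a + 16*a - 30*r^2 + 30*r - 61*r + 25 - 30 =-2*a^2 + a*(17*r + 11) - 30*r^2 - 31*r - 5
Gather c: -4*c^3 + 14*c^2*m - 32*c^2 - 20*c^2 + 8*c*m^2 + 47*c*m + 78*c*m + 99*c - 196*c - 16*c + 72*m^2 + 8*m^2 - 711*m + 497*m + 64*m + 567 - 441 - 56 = -4*c^3 + c^2*(14*m - 52) + c*(8*m^2 + 125*m - 113) + 80*m^2 - 150*m + 70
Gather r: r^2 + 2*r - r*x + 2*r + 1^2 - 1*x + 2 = r^2 + r*(4 - x) - x + 3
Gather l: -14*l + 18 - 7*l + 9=27 - 21*l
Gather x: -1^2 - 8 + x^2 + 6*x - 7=x^2 + 6*x - 16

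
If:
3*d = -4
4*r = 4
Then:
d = -4/3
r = 1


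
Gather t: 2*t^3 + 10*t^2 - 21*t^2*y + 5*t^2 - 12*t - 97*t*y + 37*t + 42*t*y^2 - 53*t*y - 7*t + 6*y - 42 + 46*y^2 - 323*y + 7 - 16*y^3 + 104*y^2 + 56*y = 2*t^3 + t^2*(15 - 21*y) + t*(42*y^2 - 150*y + 18) - 16*y^3 + 150*y^2 - 261*y - 35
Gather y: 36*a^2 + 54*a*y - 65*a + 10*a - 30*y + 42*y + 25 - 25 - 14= 36*a^2 - 55*a + y*(54*a + 12) - 14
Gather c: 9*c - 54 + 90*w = 9*c + 90*w - 54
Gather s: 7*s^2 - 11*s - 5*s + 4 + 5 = 7*s^2 - 16*s + 9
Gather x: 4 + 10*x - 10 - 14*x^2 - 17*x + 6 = -14*x^2 - 7*x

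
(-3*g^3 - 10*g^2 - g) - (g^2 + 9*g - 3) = -3*g^3 - 11*g^2 - 10*g + 3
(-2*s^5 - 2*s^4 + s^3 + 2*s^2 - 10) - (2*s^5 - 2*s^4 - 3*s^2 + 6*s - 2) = -4*s^5 + s^3 + 5*s^2 - 6*s - 8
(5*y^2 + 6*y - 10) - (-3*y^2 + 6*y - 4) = 8*y^2 - 6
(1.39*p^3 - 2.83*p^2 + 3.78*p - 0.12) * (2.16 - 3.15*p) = -4.3785*p^4 + 11.9169*p^3 - 18.0198*p^2 + 8.5428*p - 0.2592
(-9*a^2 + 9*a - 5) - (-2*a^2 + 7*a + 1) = -7*a^2 + 2*a - 6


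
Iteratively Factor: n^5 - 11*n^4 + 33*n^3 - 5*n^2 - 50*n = (n - 5)*(n^4 - 6*n^3 + 3*n^2 + 10*n) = n*(n - 5)*(n^3 - 6*n^2 + 3*n + 10) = n*(n - 5)*(n + 1)*(n^2 - 7*n + 10) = n*(n - 5)*(n - 2)*(n + 1)*(n - 5)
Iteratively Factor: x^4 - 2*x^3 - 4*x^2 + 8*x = (x - 2)*(x^3 - 4*x) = (x - 2)^2*(x^2 + 2*x) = x*(x - 2)^2*(x + 2)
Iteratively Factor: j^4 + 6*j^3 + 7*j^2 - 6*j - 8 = (j - 1)*(j^3 + 7*j^2 + 14*j + 8) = (j - 1)*(j + 1)*(j^2 + 6*j + 8) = (j - 1)*(j + 1)*(j + 4)*(j + 2)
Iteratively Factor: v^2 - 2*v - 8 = (v - 4)*(v + 2)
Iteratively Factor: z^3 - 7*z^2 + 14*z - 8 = (z - 2)*(z^2 - 5*z + 4) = (z - 4)*(z - 2)*(z - 1)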